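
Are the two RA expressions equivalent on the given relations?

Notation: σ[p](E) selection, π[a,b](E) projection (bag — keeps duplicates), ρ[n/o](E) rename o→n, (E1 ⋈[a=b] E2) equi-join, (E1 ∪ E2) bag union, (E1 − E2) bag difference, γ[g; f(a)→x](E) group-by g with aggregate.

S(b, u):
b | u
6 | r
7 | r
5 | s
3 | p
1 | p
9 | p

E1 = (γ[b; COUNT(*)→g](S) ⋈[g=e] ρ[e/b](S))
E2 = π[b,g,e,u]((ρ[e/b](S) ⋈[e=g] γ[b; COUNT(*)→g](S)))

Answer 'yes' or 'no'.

E1 stepwise |·|:
  S → 6
  γ[b; COUNT(*)→g](S) → 6
  S → 6
  ρ[e/b](S) → 6
  (γ[b; COUNT(*)→g](S) ⋈[g=e] ρ[e/b](S)) → 6
E2 stepwise |·|:
  S → 6
  ρ[e/b](S) → 6
  S → 6
  γ[b; COUNT(*)→g](S) → 6
  (ρ[e/b](S) ⋈[e=g] γ[b; COUNT(*)→g](S)) → 6
  π[b,g,e,u]((ρ[e/b](S) ⋈[e=g] γ[b; COUNT(*)→g](S))) → 6

E1 and E2 produce the same multiset:
b | g | e | u
1 | 1 | 1 | p
3 | 1 | 1 | p
5 | 1 | 1 | p
6 | 1 | 1 | p
7 | 1 | 1 | p
9 | 1 | 1 | p

yes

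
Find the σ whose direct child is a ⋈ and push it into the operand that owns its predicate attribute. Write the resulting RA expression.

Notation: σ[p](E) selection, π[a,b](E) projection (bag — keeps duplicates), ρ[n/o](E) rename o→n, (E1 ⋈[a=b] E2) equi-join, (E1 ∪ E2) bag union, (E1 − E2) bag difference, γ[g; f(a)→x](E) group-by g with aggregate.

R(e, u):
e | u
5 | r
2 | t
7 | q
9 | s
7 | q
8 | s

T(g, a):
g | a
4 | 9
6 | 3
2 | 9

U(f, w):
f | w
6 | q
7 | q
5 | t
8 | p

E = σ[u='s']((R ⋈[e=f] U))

σ filters on u, owned by the left side.
E' = (σ[u='s'](R) ⋈[e=f] U)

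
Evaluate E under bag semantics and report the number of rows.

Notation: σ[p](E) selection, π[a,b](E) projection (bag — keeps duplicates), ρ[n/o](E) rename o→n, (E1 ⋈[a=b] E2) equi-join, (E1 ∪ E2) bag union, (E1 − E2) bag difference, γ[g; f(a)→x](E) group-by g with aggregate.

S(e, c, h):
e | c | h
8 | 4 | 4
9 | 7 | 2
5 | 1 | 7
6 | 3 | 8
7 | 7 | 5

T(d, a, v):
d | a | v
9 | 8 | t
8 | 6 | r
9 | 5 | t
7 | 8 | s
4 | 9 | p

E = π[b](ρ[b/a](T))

Subexpression sizes:
  T → 5
  ρ[b/a](T) → 5
  π[b](ρ[b/a](T)) → 5

|E| = 5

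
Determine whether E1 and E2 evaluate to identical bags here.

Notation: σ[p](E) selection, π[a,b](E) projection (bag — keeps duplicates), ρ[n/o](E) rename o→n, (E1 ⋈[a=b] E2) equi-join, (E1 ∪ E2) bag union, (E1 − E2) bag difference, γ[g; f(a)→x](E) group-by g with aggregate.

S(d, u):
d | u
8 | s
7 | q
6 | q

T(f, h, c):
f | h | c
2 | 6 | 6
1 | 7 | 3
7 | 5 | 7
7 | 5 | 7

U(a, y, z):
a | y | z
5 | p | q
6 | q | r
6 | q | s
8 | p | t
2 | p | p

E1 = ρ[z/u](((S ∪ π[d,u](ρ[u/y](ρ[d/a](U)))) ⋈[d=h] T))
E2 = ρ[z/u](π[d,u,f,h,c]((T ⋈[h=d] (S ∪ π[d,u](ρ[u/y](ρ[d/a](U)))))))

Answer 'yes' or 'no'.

E1 stepwise |·|:
  S → 3
  U → 5
  ρ[d/a](U) → 5
  ρ[u/y](ρ[d/a](U)) → 5
  π[d,u](ρ[u/y](ρ[d/a](U))) → 5
  (S ∪ π[d,u](ρ[u/y](ρ[d/a](U)))) → 8
  T → 4
  ((S ∪ π[d,u](ρ[u/y](ρ[d/a](U)))) ⋈[d=h] T) → 6
  ρ[z/u](((S ∪ π[d,u](ρ[u/y](ρ[d/a](U)))) ⋈[d=h] T)) → 6
E2 stepwise |·|:
  T → 4
  S → 3
  U → 5
  ρ[d/a](U) → 5
  ρ[u/y](ρ[d/a](U)) → 5
  π[d,u](ρ[u/y](ρ[d/a](U))) → 5
  (S ∪ π[d,u](ρ[u/y](ρ[d/a](U)))) → 8
  (T ⋈[h=d] (S ∪ π[d,u](ρ[u/y](ρ[d/a](U))))) → 6
  π[d,u,f,h,c]((T ⋈[h=d] (S ∪ π[d,u](ρ[u/y](ρ[d/a](U)))))) → 6
  ρ[z/u](π[d,u,f,h,c]((T ⋈[h=d] (S ∪ π[d,u](ρ[u/y](ρ[d/a](U))))))) → 6

E1 and E2 produce the same multiset:
d | z | f | h | c
5 | p | 7 | 5 | 7
5 | p | 7 | 5 | 7
6 | q | 2 | 6 | 6
6 | q | 2 | 6 | 6
6 | q | 2 | 6 | 6
7 | q | 1 | 7 | 3

yes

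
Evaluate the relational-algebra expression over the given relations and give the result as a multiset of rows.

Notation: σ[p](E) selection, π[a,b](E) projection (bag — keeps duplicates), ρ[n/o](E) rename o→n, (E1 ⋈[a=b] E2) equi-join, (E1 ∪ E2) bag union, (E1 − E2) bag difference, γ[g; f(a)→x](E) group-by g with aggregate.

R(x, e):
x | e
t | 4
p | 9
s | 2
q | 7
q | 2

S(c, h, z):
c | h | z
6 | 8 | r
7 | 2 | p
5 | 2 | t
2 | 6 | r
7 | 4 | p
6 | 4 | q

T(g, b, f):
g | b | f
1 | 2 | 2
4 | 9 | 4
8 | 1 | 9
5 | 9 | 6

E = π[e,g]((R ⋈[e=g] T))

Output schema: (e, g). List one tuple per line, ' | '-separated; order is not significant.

Per-node cardinality:
  R → 5
  T → 4
  (R ⋈[e=g] T) → 1
  π[e,g]((R ⋈[e=g] T)) → 1

== RESULT ==
e | g
4 | 4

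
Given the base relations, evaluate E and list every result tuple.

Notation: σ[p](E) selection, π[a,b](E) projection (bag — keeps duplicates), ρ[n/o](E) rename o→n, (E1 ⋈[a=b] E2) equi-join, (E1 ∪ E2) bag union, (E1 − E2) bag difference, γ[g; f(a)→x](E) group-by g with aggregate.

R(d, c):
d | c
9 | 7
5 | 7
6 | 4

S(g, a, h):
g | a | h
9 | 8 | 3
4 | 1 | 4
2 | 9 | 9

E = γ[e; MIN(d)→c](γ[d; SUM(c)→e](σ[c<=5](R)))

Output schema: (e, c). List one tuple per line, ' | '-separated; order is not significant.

Per-node cardinality:
  R → 3
  σ[c<=5](R) → 1
  γ[d; SUM(c)→e](σ[c<=5](R)) → 1
  γ[e; MIN(d)→c](γ[d; SUM(c)→e](σ[c<=5](R))) → 1

== RESULT ==
e | c
4 | 6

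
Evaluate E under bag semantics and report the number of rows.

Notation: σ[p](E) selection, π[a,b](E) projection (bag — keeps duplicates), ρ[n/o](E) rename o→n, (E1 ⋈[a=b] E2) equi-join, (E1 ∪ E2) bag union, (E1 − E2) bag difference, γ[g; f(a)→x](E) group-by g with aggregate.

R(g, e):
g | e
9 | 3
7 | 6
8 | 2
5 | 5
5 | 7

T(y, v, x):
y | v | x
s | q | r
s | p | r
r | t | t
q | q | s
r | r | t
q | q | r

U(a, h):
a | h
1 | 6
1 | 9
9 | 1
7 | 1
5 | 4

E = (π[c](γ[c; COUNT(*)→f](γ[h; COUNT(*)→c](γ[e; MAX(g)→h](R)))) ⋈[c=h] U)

Stepwise |·|:
  R → 5
  γ[e; MAX(g)→h](R) → 5
  γ[h; COUNT(*)→c](γ[e; MAX(g)→h](R)) → 4
  γ[c; COUNT(*)→f](γ[h; COUNT(*)→c](γ[e; MAX(g)→h](R))) → 2
  π[c](γ[c; COUNT(*)→f](γ[h; COUNT(*)→c](γ[e; MAX(g)→h](R)))) → 2
  U → 5
  (π[c](γ[c; COUNT(*)→f](γ[h; COUNT(*)→c](γ[e; MAX(g)→h](R)))) ⋈[c=h] U) → 2

|E| = 2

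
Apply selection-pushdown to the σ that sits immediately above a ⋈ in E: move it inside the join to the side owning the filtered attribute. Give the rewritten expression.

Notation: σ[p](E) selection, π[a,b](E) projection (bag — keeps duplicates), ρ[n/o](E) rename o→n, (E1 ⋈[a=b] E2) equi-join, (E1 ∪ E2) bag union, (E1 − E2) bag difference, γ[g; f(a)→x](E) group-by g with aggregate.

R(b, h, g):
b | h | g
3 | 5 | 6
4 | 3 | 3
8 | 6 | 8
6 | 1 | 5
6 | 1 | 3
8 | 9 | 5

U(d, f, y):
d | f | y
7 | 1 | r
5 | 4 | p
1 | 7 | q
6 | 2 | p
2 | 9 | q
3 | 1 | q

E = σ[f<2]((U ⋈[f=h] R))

σ filters on f, owned by the left side.
E' = (σ[f<2](U) ⋈[f=h] R)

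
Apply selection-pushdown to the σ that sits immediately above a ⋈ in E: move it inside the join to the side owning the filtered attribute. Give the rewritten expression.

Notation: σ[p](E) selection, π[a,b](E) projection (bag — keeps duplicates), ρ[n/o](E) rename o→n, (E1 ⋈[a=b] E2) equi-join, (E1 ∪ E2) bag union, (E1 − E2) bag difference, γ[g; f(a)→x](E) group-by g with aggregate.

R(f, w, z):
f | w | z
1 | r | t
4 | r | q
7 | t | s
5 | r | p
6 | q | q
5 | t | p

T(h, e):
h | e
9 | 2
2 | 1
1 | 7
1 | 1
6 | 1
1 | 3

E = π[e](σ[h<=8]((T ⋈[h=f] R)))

σ filters on h, owned by the left side.
E' = π[e]((σ[h<=8](T) ⋈[h=f] R))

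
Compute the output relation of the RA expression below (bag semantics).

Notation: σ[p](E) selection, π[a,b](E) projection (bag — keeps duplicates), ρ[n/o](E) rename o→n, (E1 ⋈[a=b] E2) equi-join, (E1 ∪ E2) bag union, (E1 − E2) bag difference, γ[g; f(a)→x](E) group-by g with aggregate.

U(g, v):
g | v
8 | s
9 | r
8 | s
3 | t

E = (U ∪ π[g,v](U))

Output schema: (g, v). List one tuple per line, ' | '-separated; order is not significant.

Stepwise |·|:
  U → 4
  U → 4
  π[g,v](U) → 4
  (U ∪ π[g,v](U)) → 8

== RESULT ==
g | v
3 | t
3 | t
8 | s
8 | s
8 | s
8 | s
9 | r
9 | r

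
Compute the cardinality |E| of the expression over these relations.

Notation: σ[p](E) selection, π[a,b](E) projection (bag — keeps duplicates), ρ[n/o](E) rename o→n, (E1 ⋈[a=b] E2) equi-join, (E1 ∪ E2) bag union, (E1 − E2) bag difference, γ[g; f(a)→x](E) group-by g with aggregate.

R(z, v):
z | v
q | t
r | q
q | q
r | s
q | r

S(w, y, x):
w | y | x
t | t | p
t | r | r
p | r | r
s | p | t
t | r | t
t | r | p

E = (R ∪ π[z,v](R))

Per-node cardinality:
  R → 5
  R → 5
  π[z,v](R) → 5
  (R ∪ π[z,v](R)) → 10

|E| = 10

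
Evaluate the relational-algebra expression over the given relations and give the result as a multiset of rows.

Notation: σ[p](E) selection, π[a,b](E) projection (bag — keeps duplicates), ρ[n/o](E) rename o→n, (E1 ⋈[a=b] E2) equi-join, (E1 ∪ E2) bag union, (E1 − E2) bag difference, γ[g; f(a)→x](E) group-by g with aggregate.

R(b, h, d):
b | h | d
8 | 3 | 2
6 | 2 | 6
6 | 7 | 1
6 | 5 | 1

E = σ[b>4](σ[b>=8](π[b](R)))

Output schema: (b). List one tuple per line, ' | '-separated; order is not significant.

Row counts bottom-up:
  R → 4
  π[b](R) → 4
  σ[b>=8](π[b](R)) → 1
  σ[b>4](σ[b>=8](π[b](R))) → 1

== RESULT ==
b
8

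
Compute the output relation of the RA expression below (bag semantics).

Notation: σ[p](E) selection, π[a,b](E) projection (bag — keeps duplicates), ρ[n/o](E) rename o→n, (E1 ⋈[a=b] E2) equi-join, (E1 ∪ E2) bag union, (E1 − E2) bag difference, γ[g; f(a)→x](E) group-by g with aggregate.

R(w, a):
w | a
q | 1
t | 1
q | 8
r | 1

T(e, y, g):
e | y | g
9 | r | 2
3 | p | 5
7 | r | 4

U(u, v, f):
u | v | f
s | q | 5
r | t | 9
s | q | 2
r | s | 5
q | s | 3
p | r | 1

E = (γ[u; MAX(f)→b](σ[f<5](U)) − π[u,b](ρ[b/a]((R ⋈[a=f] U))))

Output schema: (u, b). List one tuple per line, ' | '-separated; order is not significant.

Stepwise |·|:
  U → 6
  σ[f<5](U) → 3
  γ[u; MAX(f)→b](σ[f<5](U)) → 3
  R → 4
  U → 6
  (R ⋈[a=f] U) → 3
  ρ[b/a]((R ⋈[a=f] U)) → 3
  π[u,b](ρ[b/a]((R ⋈[a=f] U))) → 3
  (γ[u; MAX(f)→b](σ[f<5](U)) − π[u,b](ρ[b/a]((R ⋈[a=f] U)))) → 2

== RESULT ==
u | b
q | 3
s | 2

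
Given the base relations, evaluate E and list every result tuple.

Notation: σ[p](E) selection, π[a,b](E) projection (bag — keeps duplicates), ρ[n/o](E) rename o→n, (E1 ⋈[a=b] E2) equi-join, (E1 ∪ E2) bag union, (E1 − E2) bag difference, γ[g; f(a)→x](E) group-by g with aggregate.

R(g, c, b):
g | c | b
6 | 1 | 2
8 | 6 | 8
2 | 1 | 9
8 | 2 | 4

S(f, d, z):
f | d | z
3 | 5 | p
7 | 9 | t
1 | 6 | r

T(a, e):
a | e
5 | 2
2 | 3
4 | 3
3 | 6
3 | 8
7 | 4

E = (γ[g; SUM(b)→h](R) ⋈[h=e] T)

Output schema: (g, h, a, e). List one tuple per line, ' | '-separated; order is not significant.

Row counts bottom-up:
  R → 4
  γ[g; SUM(b)→h](R) → 3
  T → 6
  (γ[g; SUM(b)→h](R) ⋈[h=e] T) → 1

== RESULT ==
g | h | a | e
6 | 2 | 5 | 2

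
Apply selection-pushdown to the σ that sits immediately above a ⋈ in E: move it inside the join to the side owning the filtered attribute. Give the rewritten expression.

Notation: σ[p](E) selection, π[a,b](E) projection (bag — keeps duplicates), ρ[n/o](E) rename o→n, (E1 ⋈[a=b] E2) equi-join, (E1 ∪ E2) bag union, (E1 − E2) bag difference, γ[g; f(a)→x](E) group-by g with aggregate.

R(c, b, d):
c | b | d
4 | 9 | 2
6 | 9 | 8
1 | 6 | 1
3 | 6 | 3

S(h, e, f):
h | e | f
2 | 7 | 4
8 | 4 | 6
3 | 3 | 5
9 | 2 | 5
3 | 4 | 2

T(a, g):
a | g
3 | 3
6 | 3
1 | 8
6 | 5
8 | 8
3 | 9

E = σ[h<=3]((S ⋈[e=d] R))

σ filters on h, owned by the left side.
E' = (σ[h<=3](S) ⋈[e=d] R)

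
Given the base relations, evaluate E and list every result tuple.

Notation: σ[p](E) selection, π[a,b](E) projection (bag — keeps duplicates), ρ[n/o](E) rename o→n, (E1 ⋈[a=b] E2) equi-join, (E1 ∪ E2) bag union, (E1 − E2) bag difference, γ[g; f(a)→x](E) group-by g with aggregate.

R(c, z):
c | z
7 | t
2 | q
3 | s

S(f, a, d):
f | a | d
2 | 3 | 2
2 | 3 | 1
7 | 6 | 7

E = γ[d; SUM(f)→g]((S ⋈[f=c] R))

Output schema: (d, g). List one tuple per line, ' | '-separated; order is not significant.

Stepwise |·|:
  S → 3
  R → 3
  (S ⋈[f=c] R) → 3
  γ[d; SUM(f)→g]((S ⋈[f=c] R)) → 3

== RESULT ==
d | g
1 | 2
2 | 2
7 | 7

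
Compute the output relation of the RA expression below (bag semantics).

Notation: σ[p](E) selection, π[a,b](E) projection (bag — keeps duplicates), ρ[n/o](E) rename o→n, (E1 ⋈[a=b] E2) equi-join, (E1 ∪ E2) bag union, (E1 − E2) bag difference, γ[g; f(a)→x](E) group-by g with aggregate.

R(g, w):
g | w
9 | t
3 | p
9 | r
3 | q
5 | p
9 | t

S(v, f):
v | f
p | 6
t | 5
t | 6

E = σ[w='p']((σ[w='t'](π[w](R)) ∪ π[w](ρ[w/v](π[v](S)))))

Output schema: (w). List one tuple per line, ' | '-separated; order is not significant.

Stepwise |·|:
  R → 6
  π[w](R) → 6
  σ[w='t'](π[w](R)) → 2
  S → 3
  π[v](S) → 3
  ρ[w/v](π[v](S)) → 3
  π[w](ρ[w/v](π[v](S))) → 3
  (σ[w='t'](π[w](R)) ∪ π[w](ρ[w/v](π[v](S)))) → 5
  σ[w='p']((σ[w='t'](π[w](R)) ∪ π[w](ρ[w/v](π[v](S))))) → 1

== RESULT ==
w
p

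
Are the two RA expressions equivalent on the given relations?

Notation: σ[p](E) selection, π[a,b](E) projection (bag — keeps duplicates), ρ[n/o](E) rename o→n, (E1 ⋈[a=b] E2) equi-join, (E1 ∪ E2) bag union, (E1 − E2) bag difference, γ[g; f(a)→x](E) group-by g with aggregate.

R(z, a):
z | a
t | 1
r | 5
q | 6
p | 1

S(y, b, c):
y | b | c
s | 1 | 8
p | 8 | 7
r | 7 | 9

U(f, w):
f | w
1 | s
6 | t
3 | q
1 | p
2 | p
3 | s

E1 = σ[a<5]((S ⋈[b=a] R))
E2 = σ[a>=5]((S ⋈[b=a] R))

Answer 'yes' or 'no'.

E1 per-node cardinality:
  S → 3
  R → 4
  (S ⋈[b=a] R) → 2
  σ[a<5]((S ⋈[b=a] R)) → 2
E2 per-node cardinality:
  S → 3
  R → 4
  (S ⋈[b=a] R) → 2
  σ[a>=5]((S ⋈[b=a] R)) → 0

E1 result:
y | b | c | z | a
s | 1 | 8 | p | 1
s | 1 | 8 | t | 1
E2 result:
y | b | c | z | a
(0 rows)
Witness: ('s', 1, 8, 'p', 1) appears 1× in E1 but 0× in E2.

no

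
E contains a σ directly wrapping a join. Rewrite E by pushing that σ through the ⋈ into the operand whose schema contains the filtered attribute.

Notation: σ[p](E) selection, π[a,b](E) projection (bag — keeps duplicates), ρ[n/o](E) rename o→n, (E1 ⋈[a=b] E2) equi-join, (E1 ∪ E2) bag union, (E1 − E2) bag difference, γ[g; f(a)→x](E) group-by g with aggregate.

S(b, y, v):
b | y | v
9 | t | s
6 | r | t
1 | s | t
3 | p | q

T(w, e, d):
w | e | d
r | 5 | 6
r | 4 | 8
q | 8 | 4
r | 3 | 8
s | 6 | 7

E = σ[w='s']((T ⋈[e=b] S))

σ filters on w, owned by the left side.
E' = (σ[w='s'](T) ⋈[e=b] S)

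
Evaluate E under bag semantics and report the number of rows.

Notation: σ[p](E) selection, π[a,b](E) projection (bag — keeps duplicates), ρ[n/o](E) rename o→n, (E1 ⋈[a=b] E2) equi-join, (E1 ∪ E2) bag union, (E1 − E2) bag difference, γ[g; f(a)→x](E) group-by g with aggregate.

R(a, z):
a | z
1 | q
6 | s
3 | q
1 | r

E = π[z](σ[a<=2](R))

Row counts bottom-up:
  R → 4
  σ[a<=2](R) → 2
  π[z](σ[a<=2](R)) → 2

|E| = 2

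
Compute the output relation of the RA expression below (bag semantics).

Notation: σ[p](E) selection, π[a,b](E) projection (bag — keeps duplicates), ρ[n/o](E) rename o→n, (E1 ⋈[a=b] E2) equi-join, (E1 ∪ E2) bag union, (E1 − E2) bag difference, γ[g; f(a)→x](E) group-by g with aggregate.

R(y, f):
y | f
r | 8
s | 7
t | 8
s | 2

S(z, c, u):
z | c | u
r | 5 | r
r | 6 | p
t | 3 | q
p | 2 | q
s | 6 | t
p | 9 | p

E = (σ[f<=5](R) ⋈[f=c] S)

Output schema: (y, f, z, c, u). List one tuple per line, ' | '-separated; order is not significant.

Row counts bottom-up:
  R → 4
  σ[f<=5](R) → 1
  S → 6
  (σ[f<=5](R) ⋈[f=c] S) → 1

== RESULT ==
y | f | z | c | u
s | 2 | p | 2 | q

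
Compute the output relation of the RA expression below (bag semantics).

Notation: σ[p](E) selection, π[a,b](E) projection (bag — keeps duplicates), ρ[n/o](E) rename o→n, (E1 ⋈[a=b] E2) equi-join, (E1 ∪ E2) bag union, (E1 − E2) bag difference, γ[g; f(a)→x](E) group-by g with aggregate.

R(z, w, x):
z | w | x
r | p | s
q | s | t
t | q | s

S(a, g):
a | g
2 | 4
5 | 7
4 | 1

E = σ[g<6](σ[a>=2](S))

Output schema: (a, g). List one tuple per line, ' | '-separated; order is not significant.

Row counts bottom-up:
  S → 3
  σ[a>=2](S) → 3
  σ[g<6](σ[a>=2](S)) → 2

== RESULT ==
a | g
2 | 4
4 | 1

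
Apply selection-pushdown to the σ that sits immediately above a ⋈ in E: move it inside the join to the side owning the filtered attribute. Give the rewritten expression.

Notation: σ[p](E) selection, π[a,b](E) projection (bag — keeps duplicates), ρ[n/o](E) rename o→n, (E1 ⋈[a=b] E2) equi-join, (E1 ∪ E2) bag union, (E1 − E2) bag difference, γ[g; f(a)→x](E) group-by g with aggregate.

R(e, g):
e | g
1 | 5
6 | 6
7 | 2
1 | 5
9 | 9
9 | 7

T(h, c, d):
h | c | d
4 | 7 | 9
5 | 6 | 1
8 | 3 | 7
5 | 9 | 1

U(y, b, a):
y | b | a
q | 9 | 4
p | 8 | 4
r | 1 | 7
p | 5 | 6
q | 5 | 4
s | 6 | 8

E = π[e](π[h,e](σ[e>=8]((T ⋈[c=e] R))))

σ filters on e, owned by the right side.
E' = π[e](π[h,e]((T ⋈[c=e] σ[e>=8](R))))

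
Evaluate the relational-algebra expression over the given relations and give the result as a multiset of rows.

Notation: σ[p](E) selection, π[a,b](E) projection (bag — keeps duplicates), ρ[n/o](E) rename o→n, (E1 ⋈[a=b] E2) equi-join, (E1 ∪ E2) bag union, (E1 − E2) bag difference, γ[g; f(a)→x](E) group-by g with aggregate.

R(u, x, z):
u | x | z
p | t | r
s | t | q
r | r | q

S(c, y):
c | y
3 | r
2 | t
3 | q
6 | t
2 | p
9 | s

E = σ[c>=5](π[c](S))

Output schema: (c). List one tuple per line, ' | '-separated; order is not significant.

Subexpression sizes:
  S → 6
  π[c](S) → 6
  σ[c>=5](π[c](S)) → 2

== RESULT ==
c
6
9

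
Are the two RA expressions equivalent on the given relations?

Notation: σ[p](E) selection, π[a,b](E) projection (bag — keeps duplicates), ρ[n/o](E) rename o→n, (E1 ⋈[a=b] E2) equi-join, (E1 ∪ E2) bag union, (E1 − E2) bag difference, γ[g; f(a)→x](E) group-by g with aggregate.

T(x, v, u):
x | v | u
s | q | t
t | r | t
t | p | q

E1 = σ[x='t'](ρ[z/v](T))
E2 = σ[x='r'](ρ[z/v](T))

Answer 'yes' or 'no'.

E1 stepwise |·|:
  T → 3
  ρ[z/v](T) → 3
  σ[x='t'](ρ[z/v](T)) → 2
E2 stepwise |·|:
  T → 3
  ρ[z/v](T) → 3
  σ[x='r'](ρ[z/v](T)) → 0

E1 result:
x | z | u
t | p | q
t | r | t
E2 result:
x | z | u
(0 rows)
Witness: ('t', 'r', 't') appears 1× in E1 but 0× in E2.

no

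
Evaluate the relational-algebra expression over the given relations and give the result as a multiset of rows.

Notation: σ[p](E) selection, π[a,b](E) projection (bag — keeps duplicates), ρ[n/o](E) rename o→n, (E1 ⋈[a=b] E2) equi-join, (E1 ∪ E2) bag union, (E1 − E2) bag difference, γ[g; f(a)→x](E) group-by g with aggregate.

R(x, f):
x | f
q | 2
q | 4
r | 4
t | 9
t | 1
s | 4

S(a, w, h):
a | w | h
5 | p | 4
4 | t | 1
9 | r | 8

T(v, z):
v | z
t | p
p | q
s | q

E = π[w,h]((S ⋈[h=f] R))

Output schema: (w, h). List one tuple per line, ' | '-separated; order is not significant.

Subexpression sizes:
  S → 3
  R → 6
  (S ⋈[h=f] R) → 4
  π[w,h]((S ⋈[h=f] R)) → 4

== RESULT ==
w | h
p | 4
p | 4
p | 4
t | 1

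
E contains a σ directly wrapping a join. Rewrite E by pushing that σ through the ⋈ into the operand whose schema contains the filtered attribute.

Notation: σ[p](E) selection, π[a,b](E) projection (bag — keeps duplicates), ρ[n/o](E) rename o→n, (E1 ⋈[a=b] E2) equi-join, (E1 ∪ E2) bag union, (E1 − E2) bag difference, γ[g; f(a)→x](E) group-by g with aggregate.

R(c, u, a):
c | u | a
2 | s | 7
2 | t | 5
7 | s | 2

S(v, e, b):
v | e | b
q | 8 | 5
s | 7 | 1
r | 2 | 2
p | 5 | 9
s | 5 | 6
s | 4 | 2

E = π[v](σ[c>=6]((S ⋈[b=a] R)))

σ filters on c, owned by the right side.
E' = π[v]((S ⋈[b=a] σ[c>=6](R)))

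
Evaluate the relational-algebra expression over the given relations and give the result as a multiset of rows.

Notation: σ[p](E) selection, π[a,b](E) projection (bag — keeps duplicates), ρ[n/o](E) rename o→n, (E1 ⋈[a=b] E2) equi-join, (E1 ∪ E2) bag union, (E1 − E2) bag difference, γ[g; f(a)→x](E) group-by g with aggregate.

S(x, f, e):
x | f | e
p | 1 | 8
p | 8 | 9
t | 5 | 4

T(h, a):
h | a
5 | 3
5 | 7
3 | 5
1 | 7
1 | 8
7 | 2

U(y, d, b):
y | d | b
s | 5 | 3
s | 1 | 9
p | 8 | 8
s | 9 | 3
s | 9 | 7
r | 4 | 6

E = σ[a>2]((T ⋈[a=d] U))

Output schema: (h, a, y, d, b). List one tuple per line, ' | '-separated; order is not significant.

Per-node cardinality:
  T → 6
  U → 6
  (T ⋈[a=d] U) → 2
  σ[a>2]((T ⋈[a=d] U)) → 2

== RESULT ==
h | a | y | d | b
1 | 8 | p | 8 | 8
3 | 5 | s | 5 | 3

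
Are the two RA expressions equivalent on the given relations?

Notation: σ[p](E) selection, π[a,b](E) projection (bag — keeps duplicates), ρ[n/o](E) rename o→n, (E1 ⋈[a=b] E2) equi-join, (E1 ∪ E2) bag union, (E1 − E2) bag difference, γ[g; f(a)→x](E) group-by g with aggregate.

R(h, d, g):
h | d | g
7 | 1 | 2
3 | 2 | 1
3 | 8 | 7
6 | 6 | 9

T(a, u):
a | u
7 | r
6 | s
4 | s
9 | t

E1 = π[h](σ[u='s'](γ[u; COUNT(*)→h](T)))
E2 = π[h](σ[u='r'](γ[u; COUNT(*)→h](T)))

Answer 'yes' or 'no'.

E1 stepwise |·|:
  T → 4
  γ[u; COUNT(*)→h](T) → 3
  σ[u='s'](γ[u; COUNT(*)→h](T)) → 1
  π[h](σ[u='s'](γ[u; COUNT(*)→h](T))) → 1
E2 stepwise |·|:
  T → 4
  γ[u; COUNT(*)→h](T) → 3
  σ[u='r'](γ[u; COUNT(*)→h](T)) → 1
  π[h](σ[u='r'](γ[u; COUNT(*)→h](T))) → 1

E1 result:
h
2
E2 result:
h
1
Witness: (1,) appears 0× in E1 but 1× in E2.

no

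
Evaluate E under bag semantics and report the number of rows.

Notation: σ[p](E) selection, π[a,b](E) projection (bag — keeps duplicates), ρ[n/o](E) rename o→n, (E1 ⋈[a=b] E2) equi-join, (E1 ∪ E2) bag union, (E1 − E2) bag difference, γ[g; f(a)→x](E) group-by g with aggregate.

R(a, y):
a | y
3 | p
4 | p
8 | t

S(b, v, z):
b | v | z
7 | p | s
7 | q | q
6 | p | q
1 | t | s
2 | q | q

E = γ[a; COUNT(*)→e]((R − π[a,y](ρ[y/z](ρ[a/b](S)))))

Row counts bottom-up:
  R → 3
  S → 5
  ρ[a/b](S) → 5
  ρ[y/z](ρ[a/b](S)) → 5
  π[a,y](ρ[y/z](ρ[a/b](S))) → 5
  (R − π[a,y](ρ[y/z](ρ[a/b](S)))) → 3
  γ[a; COUNT(*)→e]((R − π[a,y](ρ[y/z](ρ[a/b](S))))) → 3

|E| = 3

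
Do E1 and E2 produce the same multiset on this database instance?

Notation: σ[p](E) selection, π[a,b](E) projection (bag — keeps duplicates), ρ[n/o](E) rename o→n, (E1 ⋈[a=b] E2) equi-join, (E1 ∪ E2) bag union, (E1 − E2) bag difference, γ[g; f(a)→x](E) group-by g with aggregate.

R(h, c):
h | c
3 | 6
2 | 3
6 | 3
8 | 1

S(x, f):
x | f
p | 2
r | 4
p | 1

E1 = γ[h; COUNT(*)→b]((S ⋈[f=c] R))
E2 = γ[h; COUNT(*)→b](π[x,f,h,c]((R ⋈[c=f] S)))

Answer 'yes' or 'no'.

E1 subexpression sizes:
  S → 3
  R → 4
  (S ⋈[f=c] R) → 1
  γ[h; COUNT(*)→b]((S ⋈[f=c] R)) → 1
E2 subexpression sizes:
  R → 4
  S → 3
  (R ⋈[c=f] S) → 1
  π[x,f,h,c]((R ⋈[c=f] S)) → 1
  γ[h; COUNT(*)→b](π[x,f,h,c]((R ⋈[c=f] S))) → 1

E1 and E2 produce the same multiset:
h | b
8 | 1

yes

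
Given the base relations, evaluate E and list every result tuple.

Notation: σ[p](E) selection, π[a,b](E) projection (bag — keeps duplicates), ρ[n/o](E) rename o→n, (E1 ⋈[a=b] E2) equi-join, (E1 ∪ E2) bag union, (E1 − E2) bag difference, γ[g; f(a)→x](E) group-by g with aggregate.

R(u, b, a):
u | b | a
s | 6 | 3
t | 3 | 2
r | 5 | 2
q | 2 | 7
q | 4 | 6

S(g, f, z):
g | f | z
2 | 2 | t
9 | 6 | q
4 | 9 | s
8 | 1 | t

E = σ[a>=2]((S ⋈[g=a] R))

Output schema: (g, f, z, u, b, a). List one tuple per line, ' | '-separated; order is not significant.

Per-node cardinality:
  S → 4
  R → 5
  (S ⋈[g=a] R) → 2
  σ[a>=2]((S ⋈[g=a] R)) → 2

== RESULT ==
g | f | z | u | b | a
2 | 2 | t | r | 5 | 2
2 | 2 | t | t | 3 | 2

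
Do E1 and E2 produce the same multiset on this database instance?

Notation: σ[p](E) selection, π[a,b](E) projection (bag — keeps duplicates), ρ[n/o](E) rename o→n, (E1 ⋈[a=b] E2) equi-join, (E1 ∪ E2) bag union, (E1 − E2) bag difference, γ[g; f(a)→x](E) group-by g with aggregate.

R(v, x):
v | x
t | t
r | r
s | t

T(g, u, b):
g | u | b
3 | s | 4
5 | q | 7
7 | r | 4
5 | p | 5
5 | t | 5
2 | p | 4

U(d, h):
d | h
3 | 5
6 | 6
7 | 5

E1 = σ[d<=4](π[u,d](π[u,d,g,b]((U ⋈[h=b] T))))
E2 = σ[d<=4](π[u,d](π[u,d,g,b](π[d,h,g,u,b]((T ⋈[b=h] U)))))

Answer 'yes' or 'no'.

E1 per-node cardinality:
  U → 3
  T → 6
  (U ⋈[h=b] T) → 4
  π[u,d,g,b]((U ⋈[h=b] T)) → 4
  π[u,d](π[u,d,g,b]((U ⋈[h=b] T))) → 4
  σ[d<=4](π[u,d](π[u,d,g,b]((U ⋈[h=b] T)))) → 2
E2 per-node cardinality:
  T → 6
  U → 3
  (T ⋈[b=h] U) → 4
  π[d,h,g,u,b]((T ⋈[b=h] U)) → 4
  π[u,d,g,b](π[d,h,g,u,b]((T ⋈[b=h] U))) → 4
  π[u,d](π[u,d,g,b](π[d,h,g,u,b]((T ⋈[b=h] U)))) → 4
  σ[d<=4](π[u,d](π[u,d,g,b](π[d,h,g,u,b]((T ⋈[b=h] U))))) → 2

E1 and E2 produce the same multiset:
u | d
p | 3
t | 3

yes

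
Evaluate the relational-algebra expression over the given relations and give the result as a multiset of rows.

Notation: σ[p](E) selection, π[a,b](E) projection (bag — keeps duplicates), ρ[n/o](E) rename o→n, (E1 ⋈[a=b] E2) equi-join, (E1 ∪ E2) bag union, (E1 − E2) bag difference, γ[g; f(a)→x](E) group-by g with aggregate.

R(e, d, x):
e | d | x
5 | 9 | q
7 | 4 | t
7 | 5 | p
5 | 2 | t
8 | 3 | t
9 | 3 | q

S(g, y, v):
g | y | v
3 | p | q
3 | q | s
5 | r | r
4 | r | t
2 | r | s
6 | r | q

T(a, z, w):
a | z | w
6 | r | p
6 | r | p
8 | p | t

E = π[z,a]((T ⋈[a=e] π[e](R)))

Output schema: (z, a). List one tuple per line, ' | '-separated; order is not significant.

Per-node cardinality:
  T → 3
  R → 6
  π[e](R) → 6
  (T ⋈[a=e] π[e](R)) → 1
  π[z,a]((T ⋈[a=e] π[e](R))) → 1

== RESULT ==
z | a
p | 8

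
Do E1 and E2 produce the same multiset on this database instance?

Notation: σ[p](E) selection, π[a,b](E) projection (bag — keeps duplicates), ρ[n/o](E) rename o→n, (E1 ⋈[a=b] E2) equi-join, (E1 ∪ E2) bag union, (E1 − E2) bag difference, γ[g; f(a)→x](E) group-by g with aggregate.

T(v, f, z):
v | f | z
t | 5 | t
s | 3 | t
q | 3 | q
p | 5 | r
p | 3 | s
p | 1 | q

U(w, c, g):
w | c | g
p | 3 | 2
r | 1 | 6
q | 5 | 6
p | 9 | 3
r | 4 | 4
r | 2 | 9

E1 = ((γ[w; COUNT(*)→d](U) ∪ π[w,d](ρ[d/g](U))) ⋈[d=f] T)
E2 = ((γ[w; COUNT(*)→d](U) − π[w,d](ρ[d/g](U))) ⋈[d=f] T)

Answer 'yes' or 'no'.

E1 per-node cardinality:
  U → 6
  γ[w; COUNT(*)→d](U) → 3
  U → 6
  ρ[d/g](U) → 6
  π[w,d](ρ[d/g](U)) → 6
  (γ[w; COUNT(*)→d](U) ∪ π[w,d](ρ[d/g](U))) → 9
  T → 6
  ((γ[w; COUNT(*)→d](U) ∪ π[w,d](ρ[d/g](U))) ⋈[d=f] T) → 7
E2 per-node cardinality:
  U → 6
  γ[w; COUNT(*)→d](U) → 3
  U → 6
  ρ[d/g](U) → 6
  π[w,d](ρ[d/g](U)) → 6
  (γ[w; COUNT(*)→d](U) − π[w,d](ρ[d/g](U))) → 2
  T → 6
  ((γ[w; COUNT(*)→d](U) − π[w,d](ρ[d/g](U))) ⋈[d=f] T) → 4

E1 result:
w | d | v | f | z
p | 3 | p | 3 | s
p | 3 | q | 3 | q
p | 3 | s | 3 | t
q | 1 | p | 1 | q
r | 3 | p | 3 | s
r | 3 | q | 3 | q
r | 3 | s | 3 | t
E2 result:
w | d | v | f | z
q | 1 | p | 1 | q
r | 3 | p | 3 | s
r | 3 | q | 3 | q
r | 3 | s | 3 | t
Witness: ('p', 3, 'q', 3, 'q') appears 1× in E1 but 0× in E2.

no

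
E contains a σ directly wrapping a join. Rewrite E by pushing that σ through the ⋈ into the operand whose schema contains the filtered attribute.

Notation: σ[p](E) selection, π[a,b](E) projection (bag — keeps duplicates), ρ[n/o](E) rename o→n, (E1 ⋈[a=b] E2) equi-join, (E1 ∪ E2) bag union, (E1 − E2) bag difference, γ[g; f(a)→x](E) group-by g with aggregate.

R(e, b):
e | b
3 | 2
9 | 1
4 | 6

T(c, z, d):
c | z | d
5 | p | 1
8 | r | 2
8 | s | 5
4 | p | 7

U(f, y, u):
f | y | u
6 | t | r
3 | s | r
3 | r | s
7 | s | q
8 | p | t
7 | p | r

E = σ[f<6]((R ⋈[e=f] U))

σ filters on f, owned by the right side.
E' = (R ⋈[e=f] σ[f<6](U))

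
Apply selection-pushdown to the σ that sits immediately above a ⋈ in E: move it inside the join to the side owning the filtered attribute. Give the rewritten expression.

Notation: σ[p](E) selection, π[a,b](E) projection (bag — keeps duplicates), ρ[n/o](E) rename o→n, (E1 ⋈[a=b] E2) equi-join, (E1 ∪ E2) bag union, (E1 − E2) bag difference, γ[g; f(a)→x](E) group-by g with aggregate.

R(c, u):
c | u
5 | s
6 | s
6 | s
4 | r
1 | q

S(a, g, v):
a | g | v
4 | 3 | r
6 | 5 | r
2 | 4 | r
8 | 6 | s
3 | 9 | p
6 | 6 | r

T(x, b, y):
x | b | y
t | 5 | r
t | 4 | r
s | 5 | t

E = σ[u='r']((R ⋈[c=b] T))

σ filters on u, owned by the left side.
E' = (σ[u='r'](R) ⋈[c=b] T)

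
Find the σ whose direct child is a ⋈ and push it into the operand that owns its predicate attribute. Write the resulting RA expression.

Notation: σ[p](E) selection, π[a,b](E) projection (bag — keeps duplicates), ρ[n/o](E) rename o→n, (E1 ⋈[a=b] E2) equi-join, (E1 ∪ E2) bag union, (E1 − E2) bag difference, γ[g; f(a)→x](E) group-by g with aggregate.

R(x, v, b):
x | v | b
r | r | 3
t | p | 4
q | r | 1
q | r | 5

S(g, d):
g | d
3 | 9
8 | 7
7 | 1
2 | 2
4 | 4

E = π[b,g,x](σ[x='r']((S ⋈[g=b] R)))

σ filters on x, owned by the right side.
E' = π[b,g,x]((S ⋈[g=b] σ[x='r'](R)))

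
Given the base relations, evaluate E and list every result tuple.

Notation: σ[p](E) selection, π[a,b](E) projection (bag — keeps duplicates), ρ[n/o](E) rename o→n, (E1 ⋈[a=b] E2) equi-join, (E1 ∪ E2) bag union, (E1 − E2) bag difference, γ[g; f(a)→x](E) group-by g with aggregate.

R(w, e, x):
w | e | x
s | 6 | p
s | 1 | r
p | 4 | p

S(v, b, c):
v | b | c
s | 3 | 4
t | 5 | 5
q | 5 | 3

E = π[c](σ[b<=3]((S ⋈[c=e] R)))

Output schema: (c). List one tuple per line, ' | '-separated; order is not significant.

Per-node cardinality:
  S → 3
  R → 3
  (S ⋈[c=e] R) → 1
  σ[b<=3]((S ⋈[c=e] R)) → 1
  π[c](σ[b<=3]((S ⋈[c=e] R))) → 1

== RESULT ==
c
4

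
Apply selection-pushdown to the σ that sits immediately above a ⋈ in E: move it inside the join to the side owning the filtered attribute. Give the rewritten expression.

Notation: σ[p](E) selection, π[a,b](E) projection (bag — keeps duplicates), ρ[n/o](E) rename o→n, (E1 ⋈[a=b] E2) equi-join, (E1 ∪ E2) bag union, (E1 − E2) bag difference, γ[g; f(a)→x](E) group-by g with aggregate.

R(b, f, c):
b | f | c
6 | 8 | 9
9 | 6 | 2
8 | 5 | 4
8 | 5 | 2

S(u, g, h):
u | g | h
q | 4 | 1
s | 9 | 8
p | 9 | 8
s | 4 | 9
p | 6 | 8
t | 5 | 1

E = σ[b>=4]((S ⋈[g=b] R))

σ filters on b, owned by the right side.
E' = (S ⋈[g=b] σ[b>=4](R))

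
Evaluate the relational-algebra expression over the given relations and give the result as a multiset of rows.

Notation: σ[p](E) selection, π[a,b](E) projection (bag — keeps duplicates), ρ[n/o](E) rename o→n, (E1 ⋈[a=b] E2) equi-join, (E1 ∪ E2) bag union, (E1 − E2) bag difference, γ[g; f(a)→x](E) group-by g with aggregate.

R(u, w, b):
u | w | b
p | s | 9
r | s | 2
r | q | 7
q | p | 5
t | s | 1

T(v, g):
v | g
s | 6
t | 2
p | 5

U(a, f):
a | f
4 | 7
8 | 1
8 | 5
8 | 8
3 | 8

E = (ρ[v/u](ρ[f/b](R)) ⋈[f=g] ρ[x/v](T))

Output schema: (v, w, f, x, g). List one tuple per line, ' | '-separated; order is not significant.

Subexpression sizes:
  R → 5
  ρ[f/b](R) → 5
  ρ[v/u](ρ[f/b](R)) → 5
  T → 3
  ρ[x/v](T) → 3
  (ρ[v/u](ρ[f/b](R)) ⋈[f=g] ρ[x/v](T)) → 2

== RESULT ==
v | w | f | x | g
q | p | 5 | p | 5
r | s | 2 | t | 2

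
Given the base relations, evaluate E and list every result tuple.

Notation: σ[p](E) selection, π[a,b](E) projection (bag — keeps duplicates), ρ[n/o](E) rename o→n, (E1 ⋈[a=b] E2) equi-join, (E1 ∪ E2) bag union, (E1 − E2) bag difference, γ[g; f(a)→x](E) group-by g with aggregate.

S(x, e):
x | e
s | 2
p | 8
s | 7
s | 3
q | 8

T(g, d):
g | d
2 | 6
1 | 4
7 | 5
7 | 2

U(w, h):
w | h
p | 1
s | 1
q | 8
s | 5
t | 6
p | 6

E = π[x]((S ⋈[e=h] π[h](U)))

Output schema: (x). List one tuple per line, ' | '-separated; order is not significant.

Subexpression sizes:
  S → 5
  U → 6
  π[h](U) → 6
  (S ⋈[e=h] π[h](U)) → 2
  π[x]((S ⋈[e=h] π[h](U))) → 2

== RESULT ==
x
p
q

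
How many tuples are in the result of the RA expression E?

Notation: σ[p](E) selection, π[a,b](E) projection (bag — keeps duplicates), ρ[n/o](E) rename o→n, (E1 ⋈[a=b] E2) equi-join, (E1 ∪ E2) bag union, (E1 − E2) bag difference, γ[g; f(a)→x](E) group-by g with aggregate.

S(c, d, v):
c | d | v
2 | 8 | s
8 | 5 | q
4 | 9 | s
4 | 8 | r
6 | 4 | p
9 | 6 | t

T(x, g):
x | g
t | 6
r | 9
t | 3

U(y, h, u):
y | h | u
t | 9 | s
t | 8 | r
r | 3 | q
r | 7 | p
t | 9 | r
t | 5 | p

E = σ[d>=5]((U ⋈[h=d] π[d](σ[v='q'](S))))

Row counts bottom-up:
  U → 6
  S → 6
  σ[v='q'](S) → 1
  π[d](σ[v='q'](S)) → 1
  (U ⋈[h=d] π[d](σ[v='q'](S))) → 1
  σ[d>=5]((U ⋈[h=d] π[d](σ[v='q'](S)))) → 1

|E| = 1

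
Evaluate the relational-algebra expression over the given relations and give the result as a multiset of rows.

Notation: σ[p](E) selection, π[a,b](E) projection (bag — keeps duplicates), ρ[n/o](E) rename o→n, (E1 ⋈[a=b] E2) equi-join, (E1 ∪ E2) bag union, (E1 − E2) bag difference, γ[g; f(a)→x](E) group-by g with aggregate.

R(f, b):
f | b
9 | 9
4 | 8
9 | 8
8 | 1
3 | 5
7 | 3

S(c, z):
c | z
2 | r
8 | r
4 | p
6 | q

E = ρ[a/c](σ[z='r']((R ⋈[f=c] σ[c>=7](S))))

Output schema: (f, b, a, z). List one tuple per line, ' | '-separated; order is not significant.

Subexpression sizes:
  R → 6
  S → 4
  σ[c>=7](S) → 1
  (R ⋈[f=c] σ[c>=7](S)) → 1
  σ[z='r']((R ⋈[f=c] σ[c>=7](S))) → 1
  ρ[a/c](σ[z='r']((R ⋈[f=c] σ[c>=7](S)))) → 1

== RESULT ==
f | b | a | z
8 | 1 | 8 | r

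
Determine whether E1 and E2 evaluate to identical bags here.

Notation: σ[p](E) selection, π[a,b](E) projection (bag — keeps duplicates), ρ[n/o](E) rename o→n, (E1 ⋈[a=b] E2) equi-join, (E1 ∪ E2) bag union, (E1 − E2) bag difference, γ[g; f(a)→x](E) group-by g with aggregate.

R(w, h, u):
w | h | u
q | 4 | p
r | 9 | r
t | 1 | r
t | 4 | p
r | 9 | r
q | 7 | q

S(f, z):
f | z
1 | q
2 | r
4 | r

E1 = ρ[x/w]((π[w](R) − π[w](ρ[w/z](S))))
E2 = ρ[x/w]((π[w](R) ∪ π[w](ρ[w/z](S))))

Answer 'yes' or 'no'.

E1 stepwise |·|:
  R → 6
  π[w](R) → 6
  S → 3
  ρ[w/z](S) → 3
  π[w](ρ[w/z](S)) → 3
  (π[w](R) − π[w](ρ[w/z](S))) → 3
  ρ[x/w]((π[w](R) − π[w](ρ[w/z](S)))) → 3
E2 stepwise |·|:
  R → 6
  π[w](R) → 6
  S → 3
  ρ[w/z](S) → 3
  π[w](ρ[w/z](S)) → 3
  (π[w](R) ∪ π[w](ρ[w/z](S))) → 9
  ρ[x/w]((π[w](R) ∪ π[w](ρ[w/z](S)))) → 9

E1 result:
x
q
t
t
E2 result:
x
q
q
q
r
r
r
r
t
t
Witness: ('q',) appears 1× in E1 but 3× in E2.

no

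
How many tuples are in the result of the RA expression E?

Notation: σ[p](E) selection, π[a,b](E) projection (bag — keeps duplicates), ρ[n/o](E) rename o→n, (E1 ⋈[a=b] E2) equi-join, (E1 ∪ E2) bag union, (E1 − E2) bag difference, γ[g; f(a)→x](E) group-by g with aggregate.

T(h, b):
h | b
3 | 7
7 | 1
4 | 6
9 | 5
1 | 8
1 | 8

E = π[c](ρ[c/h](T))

Stepwise |·|:
  T → 6
  ρ[c/h](T) → 6
  π[c](ρ[c/h](T)) → 6

|E| = 6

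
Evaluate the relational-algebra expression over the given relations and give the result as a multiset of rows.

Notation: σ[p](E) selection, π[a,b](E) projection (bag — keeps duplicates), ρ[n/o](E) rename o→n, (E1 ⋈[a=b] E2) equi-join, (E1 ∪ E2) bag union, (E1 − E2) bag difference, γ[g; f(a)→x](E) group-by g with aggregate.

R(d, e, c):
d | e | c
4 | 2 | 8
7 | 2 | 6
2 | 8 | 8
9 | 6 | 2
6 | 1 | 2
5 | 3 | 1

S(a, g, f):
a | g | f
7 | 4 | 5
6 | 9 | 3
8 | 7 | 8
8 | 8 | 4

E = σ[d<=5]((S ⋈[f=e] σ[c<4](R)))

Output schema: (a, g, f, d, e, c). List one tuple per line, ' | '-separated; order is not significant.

Per-node cardinality:
  S → 4
  R → 6
  σ[c<4](R) → 3
  (S ⋈[f=e] σ[c<4](R)) → 1
  σ[d<=5]((S ⋈[f=e] σ[c<4](R))) → 1

== RESULT ==
a | g | f | d | e | c
6 | 9 | 3 | 5 | 3 | 1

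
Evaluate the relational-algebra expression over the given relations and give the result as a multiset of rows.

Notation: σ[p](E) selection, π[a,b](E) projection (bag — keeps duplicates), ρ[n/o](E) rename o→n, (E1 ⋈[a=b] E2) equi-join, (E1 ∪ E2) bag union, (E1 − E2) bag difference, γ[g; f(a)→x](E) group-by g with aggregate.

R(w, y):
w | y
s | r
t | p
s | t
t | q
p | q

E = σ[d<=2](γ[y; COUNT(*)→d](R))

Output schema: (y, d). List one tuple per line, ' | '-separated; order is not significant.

Per-node cardinality:
  R → 5
  γ[y; COUNT(*)→d](R) → 4
  σ[d<=2](γ[y; COUNT(*)→d](R)) → 4

== RESULT ==
y | d
p | 1
q | 2
r | 1
t | 1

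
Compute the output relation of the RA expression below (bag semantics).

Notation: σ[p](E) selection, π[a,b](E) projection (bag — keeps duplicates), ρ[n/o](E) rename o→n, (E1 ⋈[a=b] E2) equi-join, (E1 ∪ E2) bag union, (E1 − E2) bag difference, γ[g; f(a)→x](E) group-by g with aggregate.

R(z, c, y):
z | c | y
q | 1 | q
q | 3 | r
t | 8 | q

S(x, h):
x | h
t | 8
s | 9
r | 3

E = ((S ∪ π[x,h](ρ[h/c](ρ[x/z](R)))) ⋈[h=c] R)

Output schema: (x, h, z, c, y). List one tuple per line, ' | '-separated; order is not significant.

Subexpression sizes:
  S → 3
  R → 3
  ρ[x/z](R) → 3
  ρ[h/c](ρ[x/z](R)) → 3
  π[x,h](ρ[h/c](ρ[x/z](R))) → 3
  (S ∪ π[x,h](ρ[h/c](ρ[x/z](R)))) → 6
  R → 3
  ((S ∪ π[x,h](ρ[h/c](ρ[x/z](R)))) ⋈[h=c] R) → 5

== RESULT ==
x | h | z | c | y
q | 1 | q | 1 | q
q | 3 | q | 3 | r
r | 3 | q | 3 | r
t | 8 | t | 8 | q
t | 8 | t | 8 | q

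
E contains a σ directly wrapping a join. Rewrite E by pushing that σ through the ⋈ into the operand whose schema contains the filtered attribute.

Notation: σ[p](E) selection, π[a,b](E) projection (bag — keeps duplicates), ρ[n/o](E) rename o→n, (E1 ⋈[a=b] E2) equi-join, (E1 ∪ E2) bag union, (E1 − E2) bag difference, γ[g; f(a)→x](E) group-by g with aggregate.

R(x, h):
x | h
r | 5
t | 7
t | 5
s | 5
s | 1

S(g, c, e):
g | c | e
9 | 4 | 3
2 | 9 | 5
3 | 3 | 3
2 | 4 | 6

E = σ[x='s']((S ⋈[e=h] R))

σ filters on x, owned by the right side.
E' = (S ⋈[e=h] σ[x='s'](R))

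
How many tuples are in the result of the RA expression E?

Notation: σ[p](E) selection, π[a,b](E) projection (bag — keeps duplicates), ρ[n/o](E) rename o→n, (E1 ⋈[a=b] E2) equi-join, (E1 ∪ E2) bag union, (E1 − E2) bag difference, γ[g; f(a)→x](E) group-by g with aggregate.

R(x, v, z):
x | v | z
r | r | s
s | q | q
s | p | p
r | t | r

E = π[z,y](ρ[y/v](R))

Subexpression sizes:
  R → 4
  ρ[y/v](R) → 4
  π[z,y](ρ[y/v](R)) → 4

|E| = 4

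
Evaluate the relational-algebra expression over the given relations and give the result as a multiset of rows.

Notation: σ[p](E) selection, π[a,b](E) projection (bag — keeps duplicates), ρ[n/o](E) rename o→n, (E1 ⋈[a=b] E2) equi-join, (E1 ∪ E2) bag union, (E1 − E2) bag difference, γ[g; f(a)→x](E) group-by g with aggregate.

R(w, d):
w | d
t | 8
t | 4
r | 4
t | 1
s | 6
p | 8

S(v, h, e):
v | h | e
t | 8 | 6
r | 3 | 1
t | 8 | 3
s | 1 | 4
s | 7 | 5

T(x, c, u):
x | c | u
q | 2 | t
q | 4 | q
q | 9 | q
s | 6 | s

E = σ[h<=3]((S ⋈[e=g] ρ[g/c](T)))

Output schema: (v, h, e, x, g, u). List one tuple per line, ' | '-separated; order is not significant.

Stepwise |·|:
  S → 5
  T → 4
  ρ[g/c](T) → 4
  (S ⋈[e=g] ρ[g/c](T)) → 2
  σ[h<=3]((S ⋈[e=g] ρ[g/c](T))) → 1

== RESULT ==
v | h | e | x | g | u
s | 1 | 4 | q | 4 | q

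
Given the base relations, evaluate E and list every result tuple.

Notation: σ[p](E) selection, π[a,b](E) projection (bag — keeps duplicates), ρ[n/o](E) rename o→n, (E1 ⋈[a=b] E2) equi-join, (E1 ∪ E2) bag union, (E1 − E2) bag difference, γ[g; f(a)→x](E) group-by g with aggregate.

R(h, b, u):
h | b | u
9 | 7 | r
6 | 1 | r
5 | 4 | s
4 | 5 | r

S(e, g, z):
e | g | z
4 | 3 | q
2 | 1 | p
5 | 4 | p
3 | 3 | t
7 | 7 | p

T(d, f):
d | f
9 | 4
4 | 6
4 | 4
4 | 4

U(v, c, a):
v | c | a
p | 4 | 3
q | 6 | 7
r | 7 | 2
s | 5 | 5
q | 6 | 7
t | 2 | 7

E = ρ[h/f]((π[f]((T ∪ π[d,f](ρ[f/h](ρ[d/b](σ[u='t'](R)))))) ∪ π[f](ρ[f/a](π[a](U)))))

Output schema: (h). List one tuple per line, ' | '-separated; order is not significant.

Subexpression sizes:
  T → 4
  R → 4
  σ[u='t'](R) → 0
  ρ[d/b](σ[u='t'](R)) → 0
  ρ[f/h](ρ[d/b](σ[u='t'](R))) → 0
  π[d,f](ρ[f/h](ρ[d/b](σ[u='t'](R)))) → 0
  (T ∪ π[d,f](ρ[f/h](ρ[d/b](σ[u='t'](R))))) → 4
  π[f]((T ∪ π[d,f](ρ[f/h](ρ[d/b](σ[u='t'](R)))))) → 4
  U → 6
  π[a](U) → 6
  ρ[f/a](π[a](U)) → 6
  π[f](ρ[f/a](π[a](U))) → 6
  (π[f]((T ∪ π[d,f](ρ[f/h](ρ[d/b](σ[u='t'](R)))))) ∪ π[f](ρ[f/a](π[a](U)))) → 10
  ρ[h/f]((π[f]((T ∪ π[d,f](ρ[f/h](ρ[d/b](σ[u='t'](R)))))) ∪ π[f](ρ[f/a](π[a](U))))) → 10

== RESULT ==
h
2
3
4
4
4
5
6
7
7
7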